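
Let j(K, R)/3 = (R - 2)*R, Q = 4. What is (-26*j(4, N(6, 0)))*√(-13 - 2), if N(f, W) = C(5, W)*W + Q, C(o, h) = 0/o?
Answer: -624*I*√15 ≈ -2416.7*I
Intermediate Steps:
C(o, h) = 0
N(f, W) = 4 (N(f, W) = 0*W + 4 = 0 + 4 = 4)
j(K, R) = 3*R*(-2 + R) (j(K, R) = 3*((R - 2)*R) = 3*((-2 + R)*R) = 3*(R*(-2 + R)) = 3*R*(-2 + R))
(-26*j(4, N(6, 0)))*√(-13 - 2) = (-78*4*(-2 + 4))*√(-13 - 2) = (-78*4*2)*√(-15) = (-26*24)*(I*√15) = -624*I*√15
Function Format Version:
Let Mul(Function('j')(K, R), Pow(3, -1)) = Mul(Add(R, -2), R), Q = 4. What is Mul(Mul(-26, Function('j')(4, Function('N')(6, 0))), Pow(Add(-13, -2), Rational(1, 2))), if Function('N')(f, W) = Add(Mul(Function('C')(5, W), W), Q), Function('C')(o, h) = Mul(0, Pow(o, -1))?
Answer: Mul(-624, I, Pow(15, Rational(1, 2))) ≈ Mul(-2416.7, I)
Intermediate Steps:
Function('C')(o, h) = 0
Function('N')(f, W) = 4 (Function('N')(f, W) = Add(Mul(0, W), 4) = Add(0, 4) = 4)
Function('j')(K, R) = Mul(3, R, Add(-2, R)) (Function('j')(K, R) = Mul(3, Mul(Add(R, -2), R)) = Mul(3, Mul(Add(-2, R), R)) = Mul(3, Mul(R, Add(-2, R))) = Mul(3, R, Add(-2, R)))
Mul(Mul(-26, Function('j')(4, Function('N')(6, 0))), Pow(Add(-13, -2), Rational(1, 2))) = Mul(Mul(-26, Mul(3, 4, Add(-2, 4))), Pow(Add(-13, -2), Rational(1, 2))) = Mul(Mul(-26, Mul(3, 4, 2)), Pow(-15, Rational(1, 2))) = Mul(Mul(-26, 24), Mul(I, Pow(15, Rational(1, 2)))) = Mul(-624, Mul(I, Pow(15, Rational(1, 2)))) = Mul(-624, I, Pow(15, Rational(1, 2)))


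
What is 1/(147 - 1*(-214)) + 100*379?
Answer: 13681901/361 ≈ 37900.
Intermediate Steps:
1/(147 - 1*(-214)) + 100*379 = 1/(147 + 214) + 37900 = 1/361 + 37900 = 13681901/361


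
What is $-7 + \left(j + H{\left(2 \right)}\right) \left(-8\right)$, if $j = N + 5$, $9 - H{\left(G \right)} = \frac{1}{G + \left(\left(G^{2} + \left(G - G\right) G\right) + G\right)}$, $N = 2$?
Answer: $-134$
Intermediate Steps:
$H{\left(G \right)} = 9 - \frac{1}{G^{2} + 2 G}$ ($H{\left(G \right)} = 9 - \frac{1}{G + \left(\left(G^{2} + \left(G - G\right) G\right) + G\right)} = 9 - \frac{1}{G + \left(\left(G^{2} + 0 G\right) + G\right)} = 9 - \frac{1}{G + \left(\left(G^{2} + 0\right) + G\right)} = 9 - \frac{1}{G + \left(G^{2} + G\right)} = 9 - \frac{1}{G + \left(G + G^{2}\right)} = 9 - \frac{1}{G^{2} + 2 G}$)
$j = 7$ ($j = 2 + 5 = 7$)
$-7 + \left(j + H{\left(2 \right)}\right) \left(-8\right) = -7 + \left(7 + \frac{-1 + 9 \cdot 2^{2} + 18 \cdot 2}{2 \left(2 + 2\right)}\right) \left(-8\right) = -7 + \left(7 + \frac{-1 + 9 \cdot 4 + 36}{2 \cdot 4}\right) \left(-8\right) = -7 + \left(7 + \frac{1}{2} \cdot \frac{1}{4} \left(-1 + 36 + 36\right)\right) \left(-8\right) = -7 + \left(7 + \frac{1}{2} \cdot \frac{1}{4} \cdot 71\right) \left(-8\right) = -7 + \left(7 + \frac{71}{8}\right) \left(-8\right) = -7 + \frac{127}{8} \left(-8\right) = -7 - 127 = -134$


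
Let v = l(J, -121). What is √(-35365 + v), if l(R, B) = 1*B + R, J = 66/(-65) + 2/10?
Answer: I*√149931795/65 ≈ 188.38*I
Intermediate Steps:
J = -53/65 (J = 66*(-1/65) + 2*(⅒) = -66/65 + ⅕ = -53/65 ≈ -0.81538)
l(R, B) = B + R
v = -7918/65 (v = -121 - 53/65 = -7918/65 ≈ -121.82)
√(-35365 + v) = √(-35365 - 7918/65) = √(-2306643/65) = I*√149931795/65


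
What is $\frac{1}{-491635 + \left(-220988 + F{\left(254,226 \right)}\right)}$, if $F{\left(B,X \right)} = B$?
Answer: $- \frac{1}{712369} \approx -1.4038 \cdot 10^{-6}$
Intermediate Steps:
$\frac{1}{-491635 + \left(-220988 + F{\left(254,226 \right)}\right)} = \frac{1}{-491635 + \left(-220988 + 254\right)} = \frac{1}{-491635 - 220734} = \frac{1}{-712369} = - \frac{1}{712369}$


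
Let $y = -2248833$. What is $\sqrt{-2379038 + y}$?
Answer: $i \sqrt{4627871} \approx 2151.3 i$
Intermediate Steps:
$\sqrt{-2379038 + y} = \sqrt{-2379038 - 2248833} = \sqrt{-4627871} = i \sqrt{4627871}$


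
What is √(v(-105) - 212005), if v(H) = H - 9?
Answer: I*√212119 ≈ 460.56*I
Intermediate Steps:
v(H) = -9 + H
√(v(-105) - 212005) = √((-9 - 105) - 212005) = √(-114 - 212005) = √(-212119) = I*√212119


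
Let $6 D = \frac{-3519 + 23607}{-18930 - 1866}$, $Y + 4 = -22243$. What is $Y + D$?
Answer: $- \frac{38554330}{1733} \approx -22247.0$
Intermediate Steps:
$Y = -22247$ ($Y = -4 - 22243 = -22247$)
$D = - \frac{279}{1733}$ ($D = \frac{\left(-3519 + 23607\right) \frac{1}{-18930 - 1866}}{6} = \frac{20088 \frac{1}{-20796}}{6} = \frac{20088 \left(- \frac{1}{20796}\right)}{6} = \frac{1}{6} \left(- \frac{1674}{1733}\right) = - \frac{279}{1733} \approx -0.16099$)
$Y + D = -22247 - \frac{279}{1733} = - \frac{38554330}{1733}$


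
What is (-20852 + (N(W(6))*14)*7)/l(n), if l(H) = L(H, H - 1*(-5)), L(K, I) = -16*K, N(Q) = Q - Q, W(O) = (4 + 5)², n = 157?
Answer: 5213/628 ≈ 8.3009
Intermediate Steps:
W(O) = 81 (W(O) = 9² = 81)
N(Q) = 0
l(H) = -16*H
(-20852 + (N(W(6))*14)*7)/l(n) = (-20852 + (0*14)*7)/((-16*157)) = (-20852 + 0*7)/(-2512) = (-20852 + 0)*(-1/2512) = -20852*(-1/2512) = 5213/628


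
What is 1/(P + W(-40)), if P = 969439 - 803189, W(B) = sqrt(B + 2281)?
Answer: 166250/27639060259 - 3*sqrt(249)/27639060259 ≈ 6.0133e-6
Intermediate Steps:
W(B) = sqrt(2281 + B)
P = 166250
1/(P + W(-40)) = 1/(166250 + sqrt(2281 - 40)) = 1/(166250 + sqrt(2241)) = 1/(166250 + 3*sqrt(249))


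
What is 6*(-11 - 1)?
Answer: -72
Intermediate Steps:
6*(-11 - 1) = 6*(-12) = -72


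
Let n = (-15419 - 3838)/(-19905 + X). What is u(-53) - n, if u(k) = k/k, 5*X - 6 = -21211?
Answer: 4889/24146 ≈ 0.20248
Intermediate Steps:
X = -4241 (X = 6/5 + (⅕)*(-21211) = 6/5 - 21211/5 = -4241)
u(k) = 1
n = 19257/24146 (n = (-15419 - 3838)/(-19905 - 4241) = -19257/(-24146) = -19257*(-1/24146) = 19257/24146 ≈ 0.79752)
u(-53) - n = 1 - 1*19257/24146 = 1 - 19257/24146 = 4889/24146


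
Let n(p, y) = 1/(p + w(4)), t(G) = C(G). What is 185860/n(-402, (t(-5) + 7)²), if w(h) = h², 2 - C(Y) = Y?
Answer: -71741960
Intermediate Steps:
C(Y) = 2 - Y
t(G) = 2 - G
n(p, y) = 1/(16 + p) (n(p, y) = 1/(p + 4²) = 1/(p + 16) = 1/(16 + p))
185860/n(-402, (t(-5) + 7)²) = 185860/(1/(16 - 402)) = 185860/(1/(-386)) = 185860/(-1/386) = 185860*(-386) = -71741960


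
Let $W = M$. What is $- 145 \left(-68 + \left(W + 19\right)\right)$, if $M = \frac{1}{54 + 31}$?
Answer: $\frac{120756}{17} \approx 7103.3$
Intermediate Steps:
$M = \frac{1}{85} \approx 0.011765$
$W = \frac{1}{85} \approx 0.011765$
$- 145 \left(-68 + \left(W + 19\right)\right) = - 145 \left(-68 + \left(\frac{1}{85} + 19\right)\right) = - 145 \left(-68 + \frac{1616}{85}\right) = \left(-145\right) \left(- \frac{4164}{85}\right) = \frac{120756}{17}$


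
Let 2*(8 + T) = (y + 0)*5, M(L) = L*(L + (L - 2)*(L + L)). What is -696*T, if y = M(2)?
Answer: -1392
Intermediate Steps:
M(L) = L*(L + 2*L*(-2 + L)) (M(L) = L*(L + (-2 + L)*(2*L)) = L*(L + 2*L*(-2 + L)))
y = 4 (y = 2²*(-3 + 2*2) = 4*(-3 + 4) = 4*1 = 4)
T = 2 (T = -8 + ((4 + 0)*5)/2 = -8 + (4*5)/2 = -8 + (½)*20 = -8 + 10 = 2)
-696*T = -696*2 = -1392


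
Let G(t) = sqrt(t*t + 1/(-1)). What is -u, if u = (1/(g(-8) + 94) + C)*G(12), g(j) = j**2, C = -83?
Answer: 13113*sqrt(143)/158 ≈ 992.46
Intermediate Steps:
G(t) = sqrt(-1 + t**2) (G(t) = sqrt(t**2 - 1) = sqrt(-1 + t**2))
u = -13113*sqrt(143)/158 (u = (1/((-8)**2 + 94) - 83)*sqrt(-1 + 12**2) = (1/(64 + 94) - 83)*sqrt(-1 + 144) = (1/158 - 83)*sqrt(143) = -13113*sqrt(143)/158 ≈ -992.46)
-u = -(-13113)*sqrt(143)/158 = 13113*sqrt(143)/158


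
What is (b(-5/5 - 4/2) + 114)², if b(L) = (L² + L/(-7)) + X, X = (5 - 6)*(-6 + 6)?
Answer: 746496/49 ≈ 15235.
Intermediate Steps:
X = 0 (X = -1*0 = 0)
b(L) = L² - L/7 (b(L) = (L² + L/(-7)) + 0 = (L² - L/7) + 0 = L² - L/7)
(b(-5/5 - 4/2) + 114)² = ((-5/5 - 4/2)*(-⅐ + (-5/5 - 4/2)) + 114)² = ((-5*⅕ - 4*½)*(-⅐ + (-5*⅕ - 4*½)) + 114)² = ((-1 - 2)*(-⅐ + (-1 - 2)) + 114)² = (-3*(-⅐ - 3) + 114)² = (-3*(-22/7) + 114)² = (66/7 + 114)² = (864/7)² = 746496/49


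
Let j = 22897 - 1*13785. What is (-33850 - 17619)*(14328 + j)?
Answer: -1206433360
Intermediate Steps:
j = 9112 (j = 22897 - 13785 = 9112)
(-33850 - 17619)*(14328 + j) = (-33850 - 17619)*(14328 + 9112) = -51469*23440 = -1206433360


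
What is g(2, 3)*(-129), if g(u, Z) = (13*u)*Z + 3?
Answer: -10449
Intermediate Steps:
g(u, Z) = 3 + 13*Z*u (g(u, Z) = 13*Z*u + 3 = 3 + 13*Z*u)
g(2, 3)*(-129) = (3 + 13*3*2)*(-129) = (3 + 78)*(-129) = 81*(-129) = -10449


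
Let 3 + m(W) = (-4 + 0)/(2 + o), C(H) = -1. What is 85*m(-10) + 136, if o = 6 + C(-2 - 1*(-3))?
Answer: -1173/7 ≈ -167.57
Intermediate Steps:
o = 5 (o = 6 - 1 = 5)
m(W) = -25/7 (m(W) = -3 + (-4 + 0)/(2 + 5) = -3 - 4/7 = -25/7)
85*m(-10) + 136 = 85*(-25/7) + 136 = -2125/7 + 136 = -1173/7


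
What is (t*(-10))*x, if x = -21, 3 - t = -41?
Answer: 9240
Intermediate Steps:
t = 44 (t = 3 - 1*(-41) = 3 + 41 = 44)
(t*(-10))*x = (44*(-10))*(-21) = -440*(-21) = 9240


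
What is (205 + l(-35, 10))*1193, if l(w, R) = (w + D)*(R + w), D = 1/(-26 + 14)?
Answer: 15491105/12 ≈ 1.2909e+6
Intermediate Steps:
D = -1/12 (D = 1/(-12) = -1/12 ≈ -0.083333)
l(w, R) = (-1/12 + w)*(R + w) (l(w, R) = (w - 1/12)*(R + w) = (-1/12 + w)*(R + w))
(205 + l(-35, 10))*1193 = (205 + ((-35)**2 - 1/12*10 - 1/12*(-35) + 10*(-35)))*1193 = (205 + (1225 - 5/6 + 35/12 - 350))*1193 = (205 + 10525/12)*1193 = (12985/12)*1193 = 15491105/12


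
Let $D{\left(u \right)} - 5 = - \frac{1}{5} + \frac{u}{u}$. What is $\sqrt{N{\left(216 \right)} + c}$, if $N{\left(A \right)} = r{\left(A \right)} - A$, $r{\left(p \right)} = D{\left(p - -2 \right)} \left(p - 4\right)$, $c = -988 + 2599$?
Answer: $\frac{\sqrt{65615}}{5} \approx 51.231$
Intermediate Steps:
$D{\left(u \right)} = \frac{29}{5}$ ($D{\left(u \right)} = 5 + \left(- \frac{1}{5} + \frac{u}{u}\right) = 5 + \left(\left(-1\right) \frac{1}{5} + 1\right) = 5 + \left(- \frac{1}{5} + 1\right) = 5 + \frac{4}{5} = \frac{29}{5}$)
$c = 1611$
$r{\left(p \right)} = - \frac{116}{5} + \frac{29 p}{5}$ ($r{\left(p \right)} = \frac{29 \left(p - 4\right)}{5} = \frac{29 \left(-4 + p\right)}{5} = - \frac{116}{5} + \frac{29 p}{5}$)
$N{\left(A \right)} = - \frac{116}{5} + \frac{24 A}{5}$ ($N{\left(A \right)} = \left(- \frac{116}{5} + \frac{29 A}{5}\right) - A = - \frac{116}{5} + \frac{24 A}{5}$)
$\sqrt{N{\left(216 \right)} + c} = \sqrt{\left(- \frac{116}{5} + \frac{24}{5} \cdot 216\right) + 1611} = \sqrt{\left(- \frac{116}{5} + \frac{5184}{5}\right) + 1611} = \sqrt{\frac{5068}{5} + 1611} = \sqrt{\frac{13123}{5}} = \frac{\sqrt{65615}}{5}$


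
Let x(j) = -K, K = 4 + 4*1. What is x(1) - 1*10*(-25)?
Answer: 242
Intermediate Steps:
K = 8 (K = 4 + 4 = 8)
x(j) = -8 (x(j) = -1*8 = -8)
x(1) - 1*10*(-25) = -8 - 1*10*(-25) = -8 - 10*(-25) = -8 + 250 = 242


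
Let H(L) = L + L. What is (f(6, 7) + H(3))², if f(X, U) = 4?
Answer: 100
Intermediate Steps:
H(L) = 2*L
(f(6, 7) + H(3))² = (4 + 2*3)² = (4 + 6)² = 10² = 100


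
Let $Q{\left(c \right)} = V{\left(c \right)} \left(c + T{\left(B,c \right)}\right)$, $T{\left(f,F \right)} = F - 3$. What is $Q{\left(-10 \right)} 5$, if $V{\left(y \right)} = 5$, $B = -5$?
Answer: $-575$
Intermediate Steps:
$T{\left(f,F \right)} = -3 + F$
$Q{\left(c \right)} = -15 + 10 c$ ($Q{\left(c \right)} = 5 \left(c + \left(-3 + c\right)\right) = 5 \left(-3 + 2 c\right) = -15 + 10 c$)
$Q{\left(-10 \right)} 5 = \left(-15 + 10 \left(-10\right)\right) 5 = \left(-15 - 100\right) 5 = \left(-115\right) 5 = -575$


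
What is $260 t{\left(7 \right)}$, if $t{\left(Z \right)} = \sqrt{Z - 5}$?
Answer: $260 \sqrt{2} \approx 367.7$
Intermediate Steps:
$t{\left(Z \right)} = \sqrt{-5 + Z}$
$260 t{\left(7 \right)} = 260 \sqrt{-5 + 7} = 260 \sqrt{2}$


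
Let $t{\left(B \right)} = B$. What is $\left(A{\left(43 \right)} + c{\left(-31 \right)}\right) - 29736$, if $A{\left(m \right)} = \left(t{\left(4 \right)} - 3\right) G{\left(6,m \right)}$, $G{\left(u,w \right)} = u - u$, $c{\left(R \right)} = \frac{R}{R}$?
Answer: $-29735$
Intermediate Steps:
$c{\left(R \right)} = 1$
$G{\left(u,w \right)} = 0$
$A{\left(m \right)} = 0$ ($A{\left(m \right)} = \left(4 - 3\right) 0 = 1 \cdot 0 = 0$)
$\left(A{\left(43 \right)} + c{\left(-31 \right)}\right) - 29736 = \left(0 + 1\right) - 29736 = 1 - 29736 = -29735$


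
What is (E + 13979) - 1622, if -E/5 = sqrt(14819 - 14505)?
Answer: 12357 - 5*sqrt(314) ≈ 12268.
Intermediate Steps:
E = -5*sqrt(314) (E = -5*sqrt(14819 - 14505) = -5*sqrt(314) ≈ -88.600)
(E + 13979) - 1622 = (-5*sqrt(314) + 13979) - 1622 = (13979 - 5*sqrt(314)) - 1622 = 12357 - 5*sqrt(314)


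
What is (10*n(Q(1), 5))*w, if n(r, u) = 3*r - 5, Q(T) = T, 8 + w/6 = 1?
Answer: 840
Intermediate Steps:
w = -42 (w = -48 + 6*1 = -48 + 6 = -42)
n(r, u) = -5 + 3*r
(10*n(Q(1), 5))*w = (10*(-5 + 3*1))*(-42) = (10*(-5 + 3))*(-42) = (10*(-2))*(-42) = -20*(-42) = 840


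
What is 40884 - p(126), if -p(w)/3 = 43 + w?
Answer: 41391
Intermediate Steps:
p(w) = -129 - 3*w (p(w) = -3*(43 + w) = -129 - 3*w)
40884 - p(126) = 40884 - (-129 - 3*126) = 40884 - (-129 - 378) = 40884 - 1*(-507) = 40884 + 507 = 41391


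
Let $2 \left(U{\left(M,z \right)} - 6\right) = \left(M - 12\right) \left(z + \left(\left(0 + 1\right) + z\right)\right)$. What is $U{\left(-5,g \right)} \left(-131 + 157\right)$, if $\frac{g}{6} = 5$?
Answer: $-13325$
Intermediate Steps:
$g = 30$ ($g = 6 \cdot 5 = 30$)
$U{\left(M,z \right)} = 6 + \frac{\left(1 + 2 z\right) \left(-12 + M\right)}{2}$ ($U{\left(M,z \right)} = 6 + \frac{\left(M - 12\right) \left(z + \left(\left(0 + 1\right) + z\right)\right)}{2} = 6 + \frac{\left(-12 + M\right) \left(z + \left(1 + z\right)\right)}{2} = 6 + \frac{\left(-12 + M\right) \left(1 + 2 z\right)}{2} = 6 + \frac{\left(1 + 2 z\right) \left(-12 + M\right)}{2}$)
$U{\left(-5,g \right)} \left(-131 + 157\right) = \left(\frac{1}{2} \left(-5\right) - 360 - 150\right) \left(-131 + 157\right) = \left(- \frac{5}{2} - 360 - 150\right) 26 = \left(- \frac{1025}{2}\right) 26 = -13325$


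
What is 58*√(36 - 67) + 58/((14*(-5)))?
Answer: -29/35 + 58*I*√31 ≈ -0.82857 + 322.93*I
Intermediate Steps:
58*√(36 - 67) + 58/((14*(-5))) = 58*√(-31) + 58/(-70) = 58*(I*√31) + 58*(-1/70) = 58*I*√31 - 29/35 = -29/35 + 58*I*√31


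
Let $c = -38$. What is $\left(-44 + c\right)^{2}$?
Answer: $6724$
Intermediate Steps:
$\left(-44 + c\right)^{2} = \left(-44 - 38\right)^{2} = \left(-82\right)^{2} = 6724$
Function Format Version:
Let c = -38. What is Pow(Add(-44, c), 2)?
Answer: 6724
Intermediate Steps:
Pow(Add(-44, c), 2) = Pow(Add(-44, -38), 2) = Pow(-82, 2) = 6724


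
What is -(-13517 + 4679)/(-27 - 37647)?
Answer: -491/2093 ≈ -0.23459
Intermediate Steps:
-(-13517 + 4679)/(-27 - 37647) = -(-8838)/(-37674) = -(-8838)*(-1)/37674 = -1*491/2093 = -491/2093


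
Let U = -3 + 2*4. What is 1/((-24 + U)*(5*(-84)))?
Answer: 1/7980 ≈ 0.00012531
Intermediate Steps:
U = 5 (U = -3 + 8 = 5)
1/((-24 + U)*(5*(-84))) = 1/((-24 + 5)*(5*(-84))) = 1/(-19*(-420)) = 1/7980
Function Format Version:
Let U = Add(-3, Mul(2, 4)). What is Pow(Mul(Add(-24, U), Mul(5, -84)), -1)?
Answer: Rational(1, 7980) ≈ 0.00012531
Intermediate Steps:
U = 5 (U = Add(-3, 8) = 5)
Pow(Mul(Add(-24, U), Mul(5, -84)), -1) = Pow(Mul(Add(-24, 5), Mul(5, -84)), -1) = Pow(Mul(-19, -420), -1) = Pow(7980, -1) = Rational(1, 7980)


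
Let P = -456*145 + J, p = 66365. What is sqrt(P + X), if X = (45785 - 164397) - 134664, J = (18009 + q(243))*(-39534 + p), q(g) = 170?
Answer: sqrt(487441353) ≈ 22078.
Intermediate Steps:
J = 487760749 (J = (18009 + 170)*(-39534 + 66365) = 18179*26831 = 487760749)
X = -253276 (X = -118612 - 134664 = -253276)
P = 487694629 (P = -456*145 + 487760749 = -66120 + 487760749 = 487694629)
sqrt(P + X) = sqrt(487694629 - 253276) = sqrt(487441353)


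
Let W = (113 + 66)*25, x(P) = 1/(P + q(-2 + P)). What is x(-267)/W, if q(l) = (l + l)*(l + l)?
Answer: 1/1294067075 ≈ 7.7276e-10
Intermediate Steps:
q(l) = 4*l² (q(l) = (2*l)*(2*l) = 4*l²)
x(P) = 1/(P + 4*(-2 + P)²)
W = 4475 (W = 179*25 = 4475)
x(-267)/W = 1/(-267 + 4*(-2 - 267)²*4475) = (1/4475)/(-267 + 4*(-269)²) = (1/4475)/(-267 + 4*72361) = (1/4475)/(-267 + 289444) = (1/4475)/289177 = (1/289177)*(1/4475) = 1/1294067075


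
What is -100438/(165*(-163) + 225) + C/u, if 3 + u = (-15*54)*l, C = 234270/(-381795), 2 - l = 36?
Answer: 85640515139/22740855585 ≈ 3.7659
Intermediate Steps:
l = -34 (l = 2 - 1*36 = 2 - 36 = -34)
C = -15618/25453 (C = 234270*(-1/381795) = -15618/25453 ≈ -0.61360)
u = 27537 (u = -3 - 15*54*(-34) = -3 - 810*(-34) = -3 + 27540 = 27537)
-100438/(165*(-163) + 225) + C/u = -100438/(165*(-163) + 225) - 15618/25453/27537 = -100438/(-26895 + 225) - 15618/25453*1/27537 = -100438/(-26670) - 38/1705351 = -100438*(-1/26670) - 38/1705351 = 50219/13335 - 38/1705351 = 85640515139/22740855585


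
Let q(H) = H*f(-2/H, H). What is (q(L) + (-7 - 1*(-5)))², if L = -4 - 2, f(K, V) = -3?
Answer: 256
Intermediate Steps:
L = -6
q(H) = -3*H (q(H) = H*(-3) = -3*H)
(q(L) + (-7 - 1*(-5)))² = (-3*(-6) + (-7 - 1*(-5)))² = (18 + (-7 + 5))² = (18 - 2)² = 16² = 256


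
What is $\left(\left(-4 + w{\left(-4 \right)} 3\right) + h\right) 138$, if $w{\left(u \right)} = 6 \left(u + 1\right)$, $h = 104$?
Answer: $6348$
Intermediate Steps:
$w{\left(u \right)} = 6 + 6 u$ ($w{\left(u \right)} = 6 \left(1 + u\right) = 6 + 6 u$)
$\left(\left(-4 + w{\left(-4 \right)} 3\right) + h\right) 138 = \left(\left(-4 + \left(6 + 6 \left(-4\right)\right) 3\right) + 104\right) 138 = \left(\left(-4 + \left(6 - 24\right) 3\right) + 104\right) 138 = \left(\left(-4 - 54\right) + 104\right) 138 = \left(-58 + 104\right) 138 = 46 \cdot 138 = 6348$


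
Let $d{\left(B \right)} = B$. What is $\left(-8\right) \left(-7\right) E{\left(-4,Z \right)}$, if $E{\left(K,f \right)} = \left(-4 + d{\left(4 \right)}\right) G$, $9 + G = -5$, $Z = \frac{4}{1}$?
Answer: $0$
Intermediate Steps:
$Z = 4$ ($Z = 4 \cdot 1 = 4$)
$G = -14$ ($G = -9 - 5 = -14$)
$E{\left(K,f \right)} = 0$ ($E{\left(K,f \right)} = \left(-4 + 4\right) \left(-14\right) = 0 \left(-14\right) = 0$)
$\left(-8\right) \left(-7\right) E{\left(-4,Z \right)} = \left(-8\right) \left(-7\right) 0 = 56 \cdot 0 = 0$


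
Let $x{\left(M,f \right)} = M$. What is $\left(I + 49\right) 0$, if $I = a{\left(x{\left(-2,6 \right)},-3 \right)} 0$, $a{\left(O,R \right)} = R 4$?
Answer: $0$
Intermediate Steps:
$a{\left(O,R \right)} = 4 R$
$I = 0$ ($I = 4 \left(-3\right) 0 = \left(-12\right) 0 = 0$)
$\left(I + 49\right) 0 = \left(0 + 49\right) 0 = 49 \cdot 0 = 0$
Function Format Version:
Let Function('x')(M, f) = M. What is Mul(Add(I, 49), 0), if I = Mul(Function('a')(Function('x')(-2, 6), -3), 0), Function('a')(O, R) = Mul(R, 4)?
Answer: 0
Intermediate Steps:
Function('a')(O, R) = Mul(4, R)
I = 0 (I = Mul(Mul(4, -3), 0) = Mul(-12, 0) = 0)
Mul(Add(I, 49), 0) = Mul(Add(0, 49), 0) = Mul(49, 0) = 0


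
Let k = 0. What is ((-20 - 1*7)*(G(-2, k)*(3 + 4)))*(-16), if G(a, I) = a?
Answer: -6048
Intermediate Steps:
((-20 - 1*7)*(G(-2, k)*(3 + 4)))*(-16) = ((-20 - 1*7)*(-2*(3 + 4)))*(-16) = ((-20 - 7)*(-2*7))*(-16) = -27*(-14)*(-16) = 378*(-16) = -6048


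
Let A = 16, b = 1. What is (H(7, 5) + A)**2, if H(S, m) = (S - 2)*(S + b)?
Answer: 3136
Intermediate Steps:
H(S, m) = (1 + S)*(-2 + S) (H(S, m) = (S - 2)*(S + 1) = (-2 + S)*(1 + S) = (1 + S)*(-2 + S))
(H(7, 5) + A)**2 = ((-2 + 7**2 - 1*7) + 16)**2 = ((-2 + 49 - 7) + 16)**2 = (40 + 16)**2 = 56**2 = 3136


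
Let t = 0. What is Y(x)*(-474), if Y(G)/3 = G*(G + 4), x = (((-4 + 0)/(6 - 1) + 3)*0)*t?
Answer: 0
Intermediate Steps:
x = 0 (x = (((-4 + 0)/(6 - 1) + 3)*0)*0 = ((-4/5 + 3)*0)*0 = ((11/5)*0)*0 = 0*0 = 0)
Y(G) = 3*G*(4 + G) (Y(G) = 3*(G*(G + 4)) = 3*(G*(4 + G)) = 3*G*(4 + G))
Y(x)*(-474) = (3*0*(4 + 0))*(-474) = (3*0*4)*(-474) = 0*(-474) = 0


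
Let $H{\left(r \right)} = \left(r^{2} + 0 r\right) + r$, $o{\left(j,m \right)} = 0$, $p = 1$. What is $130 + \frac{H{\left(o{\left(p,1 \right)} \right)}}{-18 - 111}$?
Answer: $130$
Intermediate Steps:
$H{\left(r \right)} = r + r^{2}$ ($H{\left(r \right)} = \left(r^{2} + 0\right) + r = r^{2} + r = r + r^{2}$)
$130 + \frac{H{\left(o{\left(p,1 \right)} \right)}}{-18 - 111} = 130 + \frac{0 \left(1 + 0\right)}{-18 - 111} = 130 + \frac{0 \cdot 1}{-129} = 130 - 0 = 130 + 0 = 130$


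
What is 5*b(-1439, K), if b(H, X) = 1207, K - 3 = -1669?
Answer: 6035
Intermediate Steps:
K = -1666 (K = 3 - 1669 = -1666)
5*b(-1439, K) = 5*1207 = 6035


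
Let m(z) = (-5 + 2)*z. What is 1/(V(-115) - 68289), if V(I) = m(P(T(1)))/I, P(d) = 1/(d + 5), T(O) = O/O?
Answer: -230/15706469 ≈ -1.4644e-5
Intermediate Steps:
T(O) = 1
P(d) = 1/(5 + d)
m(z) = -3*z
V(I) = -1/(2*I) (V(I) = (-3/(5 + 1))/I = (-3/6)/I = (-3*1/6)/I = -1/(2*I))
1/(V(-115) - 68289) = 1/(-1/2/(-115) - 68289) = 1/(-1/2*(-1/115) - 68289) = 1/(1/230 - 68289) = 1/(-15706469/230) = -230/15706469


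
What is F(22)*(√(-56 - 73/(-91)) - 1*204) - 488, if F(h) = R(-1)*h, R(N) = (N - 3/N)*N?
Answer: 8488 - 44*I*√457093/91 ≈ 8488.0 - 326.9*I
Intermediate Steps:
R(N) = N*(N - 3/N)
F(h) = -2*h (F(h) = (-3 + (-1)²)*h = (-3 + 1)*h = -2*h)
F(22)*(√(-56 - 73/(-91)) - 1*204) - 488 = (-2*22)*(√(-56 - 73/(-91)) - 1*204) - 488 = -44*(√(-56 - 73*(-1/91)) - 204) - 488 = -44*(√(-56 + 73/91) - 204) - 488 = -44*(√(-5023/91) - 204) - 488 = -44*(I*√457093/91 - 204) - 488 = -44*(-204 + I*√457093/91) - 488 = (8976 - 44*I*√457093/91) - 488 = 8488 - 44*I*√457093/91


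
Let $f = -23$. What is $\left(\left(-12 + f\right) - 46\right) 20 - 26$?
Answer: $-1646$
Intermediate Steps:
$\left(\left(-12 + f\right) - 46\right) 20 - 26 = \left(\left(-12 - 23\right) - 46\right) 20 - 26 = \left(-35 - 46\right) 20 - 26 = \left(-81\right) 20 - 26 = -1620 - 26 = -1646$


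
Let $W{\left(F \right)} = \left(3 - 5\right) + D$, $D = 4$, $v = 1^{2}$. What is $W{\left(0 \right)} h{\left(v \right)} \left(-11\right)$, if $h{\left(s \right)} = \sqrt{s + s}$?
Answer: $- 22 \sqrt{2} \approx -31.113$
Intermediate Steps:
$v = 1$
$h{\left(s \right)} = \sqrt{2} \sqrt{s}$ ($h{\left(s \right)} = \sqrt{2 s} = \sqrt{2} \sqrt{s}$)
$W{\left(F \right)} = 2$ ($W{\left(F \right)} = \left(3 - 5\right) + 4 = -2 + 4 = 2$)
$W{\left(0 \right)} h{\left(v \right)} \left(-11\right) = 2 \sqrt{2} \sqrt{1} \left(-11\right) = 2 \sqrt{2} \cdot 1 \left(-11\right) = 2 \sqrt{2} \left(-11\right) = - 22 \sqrt{2}$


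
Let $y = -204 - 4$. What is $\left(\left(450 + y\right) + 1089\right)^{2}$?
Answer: $1771561$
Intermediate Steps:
$y = -208$
$\left(\left(450 + y\right) + 1089\right)^{2} = \left(\left(450 - 208\right) + 1089\right)^{2} = \left(242 + 1089\right)^{2} = 1331^{2} = 1771561$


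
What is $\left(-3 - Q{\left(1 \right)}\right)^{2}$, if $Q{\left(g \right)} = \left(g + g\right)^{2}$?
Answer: $49$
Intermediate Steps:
$Q{\left(g \right)} = 4 g^{2}$ ($Q{\left(g \right)} = \left(2 g\right)^{2} = 4 g^{2}$)
$\left(-3 - Q{\left(1 \right)}\right)^{2} = \left(-3 - 4 \cdot 1^{2}\right)^{2} = \left(-3 - 4 \cdot 1\right)^{2} = \left(-3 - 4\right)^{2} = \left(-7\right)^{2} = 49$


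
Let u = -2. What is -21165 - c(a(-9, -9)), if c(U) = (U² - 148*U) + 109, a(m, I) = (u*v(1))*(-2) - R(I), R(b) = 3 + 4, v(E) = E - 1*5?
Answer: -25207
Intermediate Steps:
v(E) = -5 + E (v(E) = E - 5 = -5 + E)
R(b) = 7
a(m, I) = -23 (a(m, I) = -2*(-5 + 1)*(-2) - 1*7 = -2*(-4)*(-2) - 7 = 8*(-2) - 7 = -16 - 7 = -23)
c(U) = 109 + U² - 148*U
-21165 - c(a(-9, -9)) = -21165 - (109 + (-23)² - 148*(-23)) = -21165 - (109 + 529 + 3404) = -21165 - 1*4042 = -21165 - 4042 = -25207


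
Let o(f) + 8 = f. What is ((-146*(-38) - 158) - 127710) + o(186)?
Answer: -122142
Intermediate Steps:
o(f) = -8 + f
((-146*(-38) - 158) - 127710) + o(186) = ((-146*(-38) - 158) - 127710) + (-8 + 186) = ((5548 - 158) - 127710) + 178 = (5390 - 127710) + 178 = -122320 + 178 = -122142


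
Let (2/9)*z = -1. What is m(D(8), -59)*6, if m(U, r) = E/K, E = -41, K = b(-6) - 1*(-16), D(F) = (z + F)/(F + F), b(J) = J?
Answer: -123/5 ≈ -24.600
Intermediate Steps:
z = -9/2 (z = (9/2)*(-1) = -9/2 ≈ -4.5000)
D(F) = (-9/2 + F)/(2*F) (D(F) = (-9/2 + F)/(F + F) = (-9/2 + F)/((2*F)) = (-9/2 + F)*(1/(2*F)) = (-9/2 + F)/(2*F))
K = 10 (K = -6 - 1*(-16) = -6 + 16 = 10)
m(U, r) = -41/10
m(D(8), -59)*6 = -41/10*6 = -123/5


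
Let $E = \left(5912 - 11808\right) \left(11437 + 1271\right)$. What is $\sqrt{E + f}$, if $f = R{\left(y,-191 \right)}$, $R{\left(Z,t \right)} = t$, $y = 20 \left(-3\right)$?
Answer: $i \sqrt{74926559} \approx 8656.0 i$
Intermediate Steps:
$y = -60$
$f = -191$
$E = -74926368$ ($E = \left(-5896\right) 12708 = -74926368$)
$\sqrt{E + f} = \sqrt{-74926368 - 191} = \sqrt{-74926559} = i \sqrt{74926559}$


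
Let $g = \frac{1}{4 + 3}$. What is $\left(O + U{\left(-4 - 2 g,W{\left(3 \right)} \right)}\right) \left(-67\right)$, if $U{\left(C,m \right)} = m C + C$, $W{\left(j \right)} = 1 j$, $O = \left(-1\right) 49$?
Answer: $\frac{31021}{7} \approx 4431.6$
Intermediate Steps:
$O = -49$
$W{\left(j \right)} = j$
$g = \frac{1}{7} \approx 0.14286$
$U{\left(C,m \right)} = C + C m$ ($U{\left(C,m \right)} = C m + C = C + C m$)
$\left(O + U{\left(-4 - 2 g,W{\left(3 \right)} \right)}\right) \left(-67\right) = \left(-49 + \left(-4 - \frac{2}{7}\right) \left(1 + 3\right)\right) \left(-67\right) = \left(-49 + \left(-4 - \frac{2}{7}\right) 4\right) \left(-67\right) = \left(-49 - \frac{120}{7}\right) \left(-67\right) = \left(- \frac{463}{7}\right) \left(-67\right) = \frac{31021}{7}$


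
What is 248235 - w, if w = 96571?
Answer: 151664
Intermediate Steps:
248235 - w = 248235 - 1*96571 = 248235 - 96571 = 151664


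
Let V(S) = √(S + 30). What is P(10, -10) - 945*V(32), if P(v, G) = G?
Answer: -10 - 945*√62 ≈ -7450.9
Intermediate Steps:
V(S) = √(30 + S)
P(10, -10) - 945*V(32) = -10 - 945*√(30 + 32) = -10 - 945*√62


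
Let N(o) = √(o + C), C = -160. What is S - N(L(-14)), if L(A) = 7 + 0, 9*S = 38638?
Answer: 38638/9 - 3*I*√17 ≈ 4293.1 - 12.369*I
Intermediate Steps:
S = 38638/9 (S = (⅑)*38638 = 38638/9 ≈ 4293.1)
L(A) = 7
N(o) = √(-160 + o) (N(o) = √(o - 160) = √(-160 + o))
S - N(L(-14)) = 38638/9 - √(-160 + 7) = 38638/9 - √(-153) = 38638/9 - 3*I*√17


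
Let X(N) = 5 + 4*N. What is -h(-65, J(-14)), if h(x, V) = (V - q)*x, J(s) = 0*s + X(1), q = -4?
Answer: 845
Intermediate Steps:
J(s) = 9 (J(s) = 0*s + (5 + 4*1) = 0 + (5 + 4) = 0 + 9 = 9)
h(x, V) = x*(4 + V) (h(x, V) = (V - 1*(-4))*x = (V + 4)*x = (4 + V)*x = x*(4 + V))
-h(-65, J(-14)) = -(-65)*(4 + 9) = -(-65)*13 = -1*(-845) = 845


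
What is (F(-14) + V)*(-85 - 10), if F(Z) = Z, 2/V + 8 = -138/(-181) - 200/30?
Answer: 1014467/755 ≈ 1343.7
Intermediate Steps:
V = -543/3775 (V = 2/(-8 + (-138/(-181) - 200/30)) = 2/(-8 + (-138*(-1/181) - 200*1/30)) = 2/(-8 + (138/181 - 20/3)) = 2/(-8 - 3206/543) = 2/(-7550/543) = 2*(-543/7550) = -543/3775 ≈ -0.14384)
(F(-14) + V)*(-85 - 10) = (-14 - 543/3775)*(-85 - 10) = -53393/3775*(-95) = 1014467/755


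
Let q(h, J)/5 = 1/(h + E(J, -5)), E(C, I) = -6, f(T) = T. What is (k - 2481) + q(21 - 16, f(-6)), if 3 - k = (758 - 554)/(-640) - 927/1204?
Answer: -119528849/48160 ≈ -2481.9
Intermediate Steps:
q(h, J) = 5/(-6 + h) (q(h, J) = 5/(h - 6) = 5/(-6 + h))
k = 196911/48160 (k = 3 - ((758 - 554)/(-640) - 927/1204) = 3 - (204*(-1/640) - 927*1/1204) = 3 - (-51/160 - 927/1204) = 3 - 1*(-52431/48160) = 3 + 52431/48160 = 196911/48160 ≈ 4.0887)
(k - 2481) + q(21 - 16, f(-6)) = (196911/48160 - 2481) + 5/(-6 + (21 - 16)) = -119288049/48160 + 5/(-6 + 5) = -119288049/48160 + 5/(-1) = -119288049/48160 + 5*(-1) = -119288049/48160 - 5 = -119528849/48160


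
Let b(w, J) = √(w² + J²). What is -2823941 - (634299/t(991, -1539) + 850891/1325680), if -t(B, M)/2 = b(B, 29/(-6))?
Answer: -3743642955771/1325680 + 1902897*√35355757/35355757 ≈ -2.8236e+6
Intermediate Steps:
b(w, J) = √(J² + w²)
t(B, M) = -2*√(841/36 + B²) (t(B, M) = -2*√((29/(-6))² + B²) = -2*√((29*(-⅙))² + B²) = -2*√((-29/6)² + B²) = -2*√(841/36 + B²))
-2823941 - (634299/t(991, -1539) + 850891/1325680) = -2823941 - (634299/((-√(841 + 36*991²)/3)) + 850891/1325680) = -2823941 - (634299/((-√(841 + 36*982081)/3)) + 850891*(1/1325680)) = -2823941 - (634299/((-√(841 + 35354916)/3)) + 850891/1325680) = -2823941 - (634299/((-√35355757/3)) + 850891/1325680) = -2823941 - (634299*(-3*√35355757/35355757) + 850891/1325680) = -2823941 - (-1902897*√35355757/35355757 + 850891/1325680) = -2823941 - (850891/1325680 - 1902897*√35355757/35355757) = -2823941 + (-850891/1325680 + 1902897*√35355757/35355757) = -3743642955771/1325680 + 1902897*√35355757/35355757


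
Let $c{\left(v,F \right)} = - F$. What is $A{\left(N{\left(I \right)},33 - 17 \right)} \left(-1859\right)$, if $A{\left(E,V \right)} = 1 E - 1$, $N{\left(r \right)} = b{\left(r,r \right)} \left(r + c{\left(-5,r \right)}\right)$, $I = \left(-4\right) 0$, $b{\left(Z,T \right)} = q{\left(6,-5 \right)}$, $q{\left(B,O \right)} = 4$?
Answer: $1859$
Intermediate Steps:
$b{\left(Z,T \right)} = 4$
$I = 0$
$N{\left(r \right)} = 0$ ($N{\left(r \right)} = 4 \left(r - r\right) = 4 \cdot 0 = 0$)
$A{\left(E,V \right)} = -1 + E$ ($A{\left(E,V \right)} = E - 1 = -1 + E$)
$A{\left(N{\left(I \right)},33 - 17 \right)} \left(-1859\right) = \left(-1 + 0\right) \left(-1859\right) = \left(-1\right) \left(-1859\right) = 1859$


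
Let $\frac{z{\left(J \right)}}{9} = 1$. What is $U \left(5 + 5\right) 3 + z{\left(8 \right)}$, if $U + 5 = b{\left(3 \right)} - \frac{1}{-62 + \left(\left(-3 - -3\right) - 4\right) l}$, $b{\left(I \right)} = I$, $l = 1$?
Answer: $- \frac{556}{11} \approx -50.545$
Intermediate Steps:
$U = - \frac{131}{66}$ ($U = -5 + \left(3 - \frac{1}{-62 + \left(\left(-3 - -3\right) - 4\right) 1}\right) = -5 + \left(3 - \frac{1}{-62 + \left(\left(-3 + 3\right) - 4\right) 1}\right) = -5 + \left(3 - \frac{1}{-62 + \left(0 - 4\right) 1}\right) = -5 + \left(3 - \frac{1}{-62 - 4}\right) = -5 + \left(3 - \frac{1}{-66}\right) = -5 + \left(3 - - \frac{1}{66}\right) = -5 + \left(3 + \frac{1}{66}\right) = -5 + \frac{199}{66} = - \frac{131}{66} \approx -1.9848$)
$z{\left(J \right)} = 9$ ($z{\left(J \right)} = 9 \cdot 1 = 9$)
$U \left(5 + 5\right) 3 + z{\left(8 \right)} = - \frac{131 \left(5 + 5\right) 3}{66} + 9 = - \frac{131 \cdot 10 \cdot 3}{66} + 9 = \left(- \frac{131}{66}\right) 30 + 9 = - \frac{655}{11} + 9 = - \frac{556}{11}$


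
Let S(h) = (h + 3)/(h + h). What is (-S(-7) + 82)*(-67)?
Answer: -38324/7 ≈ -5474.9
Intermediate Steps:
S(h) = (3 + h)/(2*h) (S(h) = (3 + h)/((2*h)) = (3 + h)*(1/(2*h)) = (3 + h)/(2*h))
(-S(-7) + 82)*(-67) = (-(3 - 7)/(2*(-7)) + 82)*(-67) = (-(-1)*(-4)/(2*7) + 82)*(-67) = (-1*2/7 + 82)*(-67) = (-2/7 + 82)*(-67) = (572/7)*(-67) = -38324/7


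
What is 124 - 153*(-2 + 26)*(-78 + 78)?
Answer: 124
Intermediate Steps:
124 - 153*(-2 + 26)*(-78 + 78) = 124 - 3672*0 = 124 - 153*0 = 124 + 0 = 124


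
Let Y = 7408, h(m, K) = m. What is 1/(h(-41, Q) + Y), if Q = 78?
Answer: 1/7367 ≈ 0.00013574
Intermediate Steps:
1/(h(-41, Q) + Y) = 1/(-41 + 7408) = 1/7367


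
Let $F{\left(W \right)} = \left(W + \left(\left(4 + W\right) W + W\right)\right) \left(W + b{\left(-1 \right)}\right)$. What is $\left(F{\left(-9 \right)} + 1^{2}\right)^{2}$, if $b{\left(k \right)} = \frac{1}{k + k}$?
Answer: $\frac{261121}{4} \approx 65280.0$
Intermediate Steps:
$b{\left(k \right)} = \frac{1}{2 k}$
$F{\left(W \right)} = \left(- \frac{1}{2} + W\right) \left(2 W + W \left(4 + W\right)\right)$ ($F{\left(W \right)} = \left(W + \left(\left(4 + W\right) W + W\right)\right) \left(W + \frac{1}{2 \left(-1\right)}\right) = \left(W + \left(W \left(4 + W\right) + W\right)\right) \left(W + \frac{1}{2} \left(-1\right)\right) = \left(W + \left(W + W \left(4 + W\right)\right)\right) \left(W - \frac{1}{2}\right) = \left(2 W + W \left(4 + W\right)\right) \left(- \frac{1}{2} + W\right) = \left(- \frac{1}{2} + W\right) \left(2 W + W \left(4 + W\right)\right)$)
$\left(F{\left(-9 \right)} + 1^{2}\right)^{2} = \left(\frac{1}{2} \left(-9\right) \left(-6 + 2 \left(-9\right)^{2} + 11 \left(-9\right)\right) + 1^{2}\right)^{2} = \left(\frac{1}{2} \left(-9\right) \left(-6 + 2 \cdot 81 - 99\right) + 1\right)^{2} = \left(\frac{1}{2} \left(-9\right) \left(-6 + 162 - 99\right) + 1\right)^{2} = \left(\frac{1}{2} \left(-9\right) 57 + 1\right)^{2} = \left(- \frac{513}{2} + 1\right)^{2} = \left(- \frac{511}{2}\right)^{2} = \frac{261121}{4}$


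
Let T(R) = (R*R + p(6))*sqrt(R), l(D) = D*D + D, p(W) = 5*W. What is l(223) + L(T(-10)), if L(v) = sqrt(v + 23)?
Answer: 49952 + sqrt(23 + 130*I*sqrt(10)) ≈ 49967.0 + 13.942*I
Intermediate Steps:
l(D) = D + D**2 (l(D) = D**2 + D = D + D**2)
T(R) = sqrt(R)*(30 + R**2) (T(R) = (R*R + 5*6)*sqrt(R) = (R**2 + 30)*sqrt(R) = (30 + R**2)*sqrt(R) = sqrt(R)*(30 + R**2))
L(v) = sqrt(23 + v)
l(223) + L(T(-10)) = 223*(1 + 223) + sqrt(23 + sqrt(-10)*(30 + (-10)**2)) = 223*224 + sqrt(23 + (I*sqrt(10))*(30 + 100)) = 49952 + sqrt(23 + (I*sqrt(10))*130) = 49952 + sqrt(23 + 130*I*sqrt(10))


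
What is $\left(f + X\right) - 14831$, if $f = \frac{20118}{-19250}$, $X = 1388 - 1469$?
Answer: $- \frac{20505437}{1375} \approx -14913.0$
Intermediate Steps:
$X = -81$ ($X = 1388 - 1469 = -81$)
$f = - \frac{1437}{1375}$ ($f = 20118 \left(- \frac{1}{19250}\right) = - \frac{1437}{1375} \approx -1.0451$)
$\left(f + X\right) - 14831 = \left(- \frac{1437}{1375} - 81\right) - 14831 = - \frac{112812}{1375} - 14831 = - \frac{20505437}{1375}$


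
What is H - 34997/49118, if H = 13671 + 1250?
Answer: 732854681/49118 ≈ 14920.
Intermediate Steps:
H = 14921
H - 34997/49118 = 14921 - 34997/49118 = 732854681/49118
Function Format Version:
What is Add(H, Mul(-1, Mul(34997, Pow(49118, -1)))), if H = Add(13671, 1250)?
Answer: Rational(732854681, 49118) ≈ 14920.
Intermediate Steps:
H = 14921
Add(H, Mul(-1, Mul(34997, Pow(49118, -1)))) = Add(14921, Mul(-1, Mul(34997, Pow(49118, -1)))) = Add(14921, Mul(-1, Mul(34997, Rational(1, 49118)))) = Add(14921, Mul(-1, Rational(34997, 49118))) = Add(14921, Rational(-34997, 49118)) = Rational(732854681, 49118)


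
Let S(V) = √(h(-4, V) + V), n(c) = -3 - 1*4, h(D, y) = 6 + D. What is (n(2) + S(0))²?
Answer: (7 - √2)² ≈ 31.201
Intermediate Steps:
n(c) = -7 (n(c) = -3 - 4 = -7)
S(V) = √(2 + V) (S(V) = √((6 - 4) + V) = √(2 + V))
(n(2) + S(0))² = (-7 + √(2 + 0))² = (-7 + √2)²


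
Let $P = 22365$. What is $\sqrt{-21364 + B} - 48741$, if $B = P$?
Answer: $-48741 + \sqrt{1001} \approx -48709.0$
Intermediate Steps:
$B = 22365$
$\sqrt{-21364 + B} - 48741 = \sqrt{-21364 + 22365} - 48741 = \sqrt{1001} - 48741 = -48741 + \sqrt{1001}$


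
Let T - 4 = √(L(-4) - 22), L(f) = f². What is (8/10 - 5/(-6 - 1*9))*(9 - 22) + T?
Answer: -161/15 + I*√6 ≈ -10.733 + 2.4495*I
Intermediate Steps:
T = 4 + I*√6 (T = 4 + √((-4)² - 22) = 4 + √(16 - 22) = 4 + √(-6) = 4 + I*√6 ≈ 4.0 + 2.4495*I)
(8/10 - 5/(-6 - 1*9))*(9 - 22) + T = (8/10 - 5/(-6 - 1*9))*(9 - 22) + (4 + I*√6) = (8*(⅒) - 5/(-6 - 9))*(-13) + (4 + I*√6) = (⅘ - 5/(-15))*(-13) + (4 + I*√6) = (⅘ - 5*(-1/15))*(-13) + (4 + I*√6) = (⅘ + ⅓)*(-13) + (4 + I*√6) = (17/15)*(-13) + (4 + I*√6) = -221/15 + (4 + I*√6) = -161/15 + I*√6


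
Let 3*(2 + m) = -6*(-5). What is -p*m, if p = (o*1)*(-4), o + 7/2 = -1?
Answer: -144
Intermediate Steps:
o = -9/2 (o = -7/2 - 1 = -9/2 ≈ -4.5000)
m = 8 (m = -2 + (-6*(-5))/3 = -2 + (⅓)*30 = -2 + 10 = 8)
p = 18 (p = -9/2*1*(-4) = -9/2*(-4) = 18)
-p*m = -18*8 = -1*144 = -144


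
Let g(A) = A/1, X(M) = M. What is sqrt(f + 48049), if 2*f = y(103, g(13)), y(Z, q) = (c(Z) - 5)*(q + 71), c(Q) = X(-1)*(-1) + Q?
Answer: sqrt(52207) ≈ 228.49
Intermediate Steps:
g(A) = A (g(A) = A*1 = A)
c(Q) = 1 + Q (c(Q) = -1*(-1) + Q = 1 + Q)
y(Z, q) = (-4 + Z)*(71 + q) (y(Z, q) = ((1 + Z) - 5)*(q + 71) = (-4 + Z)*(71 + q))
f = 4158 (f = (-284 - 4*13 + 71*103 + 103*13)/2 = (-284 - 52 + 7313 + 1339)/2 = (1/2)*8316 = 4158)
sqrt(f + 48049) = sqrt(4158 + 48049) = sqrt(52207)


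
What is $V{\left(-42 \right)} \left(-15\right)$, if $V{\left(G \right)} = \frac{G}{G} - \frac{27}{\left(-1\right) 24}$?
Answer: $- \frac{255}{8} \approx -31.875$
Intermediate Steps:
$V{\left(G \right)} = \frac{17}{8}$ ($V{\left(G \right)} = 1 - \frac{27}{-24} = 1 - - \frac{9}{8} = 1 + \frac{9}{8} = \frac{17}{8}$)
$V{\left(-42 \right)} \left(-15\right) = \frac{17}{8} \left(-15\right) = - \frac{255}{8}$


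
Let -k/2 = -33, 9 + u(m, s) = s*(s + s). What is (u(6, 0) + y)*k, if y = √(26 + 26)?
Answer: -594 + 132*√13 ≈ -118.07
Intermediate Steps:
u(m, s) = -9 + 2*s² (u(m, s) = -9 + s*(s + s) = -9 + s*(2*s) = -9 + 2*s²)
k = 66 (k = -2*(-33) = 66)
y = 2*√13 (y = √52 = 2*√13 ≈ 7.2111)
(u(6, 0) + y)*k = ((-9 + 2*0²) + 2*√13)*66 = ((-9 + 2*0) + 2*√13)*66 = ((-9 + 0) + 2*√13)*66 = (-9 + 2*√13)*66 = -594 + 132*√13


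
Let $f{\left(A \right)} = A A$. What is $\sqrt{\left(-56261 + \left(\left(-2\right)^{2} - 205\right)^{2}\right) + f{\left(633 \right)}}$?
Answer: $\sqrt{384829} \approx 620.35$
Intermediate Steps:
$f{\left(A \right)} = A^{2}$
$\sqrt{\left(-56261 + \left(\left(-2\right)^{2} - 205\right)^{2}\right) + f{\left(633 \right)}} = \sqrt{\left(-56261 + \left(\left(-2\right)^{2} - 205\right)^{2}\right) + 633^{2}} = \sqrt{\left(-56261 + \left(4 - 205\right)^{2}\right) + 400689} = \sqrt{\left(-56261 + \left(-201\right)^{2}\right) + 400689} = \sqrt{\left(-56261 + 40401\right) + 400689} = \sqrt{-15860 + 400689} = \sqrt{384829}$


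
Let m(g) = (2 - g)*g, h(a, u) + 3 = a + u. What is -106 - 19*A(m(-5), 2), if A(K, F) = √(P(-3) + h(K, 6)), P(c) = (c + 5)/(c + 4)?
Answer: -106 - 19*I*√30 ≈ -106.0 - 104.07*I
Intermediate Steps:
P(c) = (5 + c)/(4 + c)
h(a, u) = -3 + a + u (h(a, u) = -3 + (a + u) = -3 + a + u)
m(g) = g*(2 - g)
A(K, F) = √(5 + K) (A(K, F) = √((5 - 3)/(4 - 3) + (-3 + K + 6)) = √(2/1 + (3 + K)) = √(1*2 + (3 + K)) = √(2 + (3 + K)) = √(5 + K))
-106 - 19*A(m(-5), 2) = -106 - 19*√(5 - 5*(2 - 1*(-5))) = -106 - 19*√(5 - 5*(2 + 5)) = -106 - 19*√(5 - 5*7) = -106 - 19*√(5 - 35) = -106 - 19*I*√30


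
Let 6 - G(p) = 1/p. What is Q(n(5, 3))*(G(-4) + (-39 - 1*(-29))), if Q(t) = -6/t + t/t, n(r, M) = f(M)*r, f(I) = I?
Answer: -9/4 ≈ -2.2500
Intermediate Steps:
n(r, M) = M*r
Q(t) = 1 - 6/t (Q(t) = -6/t + 1 = 1 - 6/t)
G(p) = 6 - 1/p
Q(n(5, 3))*(G(-4) + (-39 - 1*(-29))) = ((-6 + 3*5)/((3*5)))*((6 - 1/(-4)) + (-39 - 1*(-29))) = ((-6 + 15)/15)*((6 - 1*(-¼)) + (-39 + 29)) = ((1/15)*9)*((6 + ¼) - 10) = 3*(25/4 - 10)/5 = (⅗)*(-15/4) = -9/4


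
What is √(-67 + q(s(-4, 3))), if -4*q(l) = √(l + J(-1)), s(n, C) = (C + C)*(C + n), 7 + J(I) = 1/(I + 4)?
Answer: √(-2412 - 3*I*√114)/6 ≈ 0.054349 - 8.1855*I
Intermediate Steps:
J(I) = -7 + 1/(4 + I) (J(I) = -7 + 1/(I + 4) = -7 + 1/(4 + I))
s(n, C) = 2*C*(C + n) (s(n, C) = (2*C)*(C + n) = 2*C*(C + n))
q(l) = -√(-20/3 + l)/4 (q(l) = -√(l + (-27 - 7*(-1))/(4 - 1))/4 = -√(l + (-27 + 7)/3)/4 = -√(l + (⅓)*(-20))/4 = -√(l - 20/3)/4 = -√(-20/3 + l)/4)
√(-67 + q(s(-4, 3))) = √(-67 - √(-60 + 9*(2*3*(3 - 4)))/12) = √(-67 - √(-60 + 9*(2*3*(-1)))/12) = √(-67 - √(-60 + 9*(-6))/12) = √(-67 - √(-60 - 54)/12) = √(-67 - I*√114/12)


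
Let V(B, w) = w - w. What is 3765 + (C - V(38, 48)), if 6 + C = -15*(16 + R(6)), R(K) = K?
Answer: 3429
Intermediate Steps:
V(B, w) = 0
C = -336 (C = -6 - 15*(16 + 6) = -6 - 15*22 = -6 - 330 = -336)
3765 + (C - V(38, 48)) = 3765 + (-336 - 1*0) = 3765 + (-336 + 0) = 3765 - 336 = 3429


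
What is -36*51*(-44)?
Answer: 80784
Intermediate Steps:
-36*51*(-44) = -1836*(-44) = 80784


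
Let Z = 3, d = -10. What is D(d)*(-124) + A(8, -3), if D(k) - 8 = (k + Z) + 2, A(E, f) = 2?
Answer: -370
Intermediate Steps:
D(k) = 13 + k (D(k) = 8 + ((k + 3) + 2) = 8 + ((3 + k) + 2) = 8 + (5 + k) = 13 + k)
D(d)*(-124) + A(8, -3) = (13 - 10)*(-124) + 2 = 3*(-124) + 2 = -372 + 2 = -370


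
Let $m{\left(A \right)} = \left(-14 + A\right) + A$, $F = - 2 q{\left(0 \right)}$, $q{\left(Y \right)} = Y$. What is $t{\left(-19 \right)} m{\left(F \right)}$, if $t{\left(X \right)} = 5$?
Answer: $-70$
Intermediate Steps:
$F = 0$ ($F = \left(-2\right) 0 = 0$)
$m{\left(A \right)} = -14 + 2 A$
$t{\left(-19 \right)} m{\left(F \right)} = 5 \left(-14 + 2 \cdot 0\right) = 5 \left(-14 + 0\right) = 5 \left(-14\right) = -70$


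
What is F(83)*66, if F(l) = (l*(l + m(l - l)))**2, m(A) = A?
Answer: 3132249186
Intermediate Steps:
F(l) = l**4 (F(l) = (l*(l + (l - l)))**2 = (l*(l + 0))**2 = (l*l)**2 = (l**2)**2 = l**4)
F(83)*66 = 83**4*66 = 47458321*66 = 3132249186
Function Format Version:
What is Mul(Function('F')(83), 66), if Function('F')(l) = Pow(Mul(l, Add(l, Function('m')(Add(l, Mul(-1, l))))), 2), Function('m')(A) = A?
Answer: 3132249186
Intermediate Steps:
Function('F')(l) = Pow(l, 4) (Function('F')(l) = Pow(Mul(l, Add(l, Add(l, Mul(-1, l)))), 2) = Pow(Mul(l, Add(l, 0)), 2) = Pow(Mul(l, l), 2) = Pow(Pow(l, 2), 2) = Pow(l, 4))
Mul(Function('F')(83), 66) = Mul(Pow(83, 4), 66) = Mul(47458321, 66) = 3132249186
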